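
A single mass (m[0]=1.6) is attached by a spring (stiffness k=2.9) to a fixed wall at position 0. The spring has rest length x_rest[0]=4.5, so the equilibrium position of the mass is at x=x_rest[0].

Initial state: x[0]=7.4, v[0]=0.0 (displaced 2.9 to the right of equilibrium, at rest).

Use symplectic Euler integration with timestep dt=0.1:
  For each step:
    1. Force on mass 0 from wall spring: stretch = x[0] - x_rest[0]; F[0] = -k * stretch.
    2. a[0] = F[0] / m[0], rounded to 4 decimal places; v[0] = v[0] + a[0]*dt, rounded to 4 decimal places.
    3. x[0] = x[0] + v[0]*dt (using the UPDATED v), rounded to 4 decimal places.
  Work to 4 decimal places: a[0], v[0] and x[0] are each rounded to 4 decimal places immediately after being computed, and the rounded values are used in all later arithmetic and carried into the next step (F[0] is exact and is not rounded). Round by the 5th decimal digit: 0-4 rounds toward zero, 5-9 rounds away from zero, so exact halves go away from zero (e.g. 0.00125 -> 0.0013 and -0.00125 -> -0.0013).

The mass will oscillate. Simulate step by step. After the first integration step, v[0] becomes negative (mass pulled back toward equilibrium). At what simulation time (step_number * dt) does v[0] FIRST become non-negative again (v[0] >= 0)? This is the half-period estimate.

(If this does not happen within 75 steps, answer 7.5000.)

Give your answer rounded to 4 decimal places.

Step 0: x=[7.4000] v=[0.0000]
Step 1: x=[7.3474] v=[-0.5256]
Step 2: x=[7.2432] v=[-1.0417]
Step 3: x=[7.0893] v=[-1.5389]
Step 4: x=[6.8885] v=[-2.0082]
Step 5: x=[6.6444] v=[-2.4411]
Step 6: x=[6.3614] v=[-2.8298]
Step 7: x=[6.0447] v=[-3.1672]
Step 8: x=[5.7000] v=[-3.4472]
Step 9: x=[5.3335] v=[-3.6647]
Step 10: x=[4.9519] v=[-3.8158]
Step 11: x=[4.5621] v=[-3.8977]
Step 12: x=[4.1712] v=[-3.9090]
Step 13: x=[3.7863] v=[-3.8494]
Step 14: x=[3.4143] v=[-3.7200]
Step 15: x=[3.0620] v=[-3.5232]
Step 16: x=[2.7357] v=[-3.2626]
Step 17: x=[2.4414] v=[-2.9428]
Step 18: x=[2.1844] v=[-2.5697]
Step 19: x=[1.9694] v=[-2.1500]
Step 20: x=[1.8003] v=[-1.6913]
Step 21: x=[1.6801] v=[-1.2020]
Step 22: x=[1.6110] v=[-0.6909]
Step 23: x=[1.5943] v=[-0.1673]
Step 24: x=[1.6302] v=[0.3594]
First v>=0 after going negative at step 24, time=2.4000

Answer: 2.4000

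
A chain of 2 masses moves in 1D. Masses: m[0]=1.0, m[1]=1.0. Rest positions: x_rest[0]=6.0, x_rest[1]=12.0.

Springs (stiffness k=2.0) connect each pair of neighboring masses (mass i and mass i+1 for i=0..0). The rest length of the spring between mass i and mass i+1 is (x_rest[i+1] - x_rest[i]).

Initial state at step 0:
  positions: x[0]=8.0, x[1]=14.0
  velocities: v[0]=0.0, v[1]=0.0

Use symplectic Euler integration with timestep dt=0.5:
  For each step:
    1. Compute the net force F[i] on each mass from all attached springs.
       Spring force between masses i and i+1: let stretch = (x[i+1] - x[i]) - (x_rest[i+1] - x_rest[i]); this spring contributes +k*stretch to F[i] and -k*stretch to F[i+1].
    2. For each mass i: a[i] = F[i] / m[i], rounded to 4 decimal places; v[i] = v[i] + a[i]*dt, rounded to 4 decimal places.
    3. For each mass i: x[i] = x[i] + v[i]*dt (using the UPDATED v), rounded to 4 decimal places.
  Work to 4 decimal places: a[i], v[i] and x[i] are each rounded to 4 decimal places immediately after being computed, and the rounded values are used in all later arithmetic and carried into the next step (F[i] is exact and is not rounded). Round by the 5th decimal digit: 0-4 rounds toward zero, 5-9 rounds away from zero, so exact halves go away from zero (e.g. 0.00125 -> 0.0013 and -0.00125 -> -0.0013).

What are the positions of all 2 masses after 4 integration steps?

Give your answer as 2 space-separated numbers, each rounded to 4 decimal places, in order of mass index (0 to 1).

Answer: 8.0000 14.0000

Derivation:
Step 0: x=[8.0000 14.0000] v=[0.0000 0.0000]
Step 1: x=[8.0000 14.0000] v=[0.0000 0.0000]
Step 2: x=[8.0000 14.0000] v=[0.0000 0.0000]
Step 3: x=[8.0000 14.0000] v=[0.0000 0.0000]
Step 4: x=[8.0000 14.0000] v=[0.0000 0.0000]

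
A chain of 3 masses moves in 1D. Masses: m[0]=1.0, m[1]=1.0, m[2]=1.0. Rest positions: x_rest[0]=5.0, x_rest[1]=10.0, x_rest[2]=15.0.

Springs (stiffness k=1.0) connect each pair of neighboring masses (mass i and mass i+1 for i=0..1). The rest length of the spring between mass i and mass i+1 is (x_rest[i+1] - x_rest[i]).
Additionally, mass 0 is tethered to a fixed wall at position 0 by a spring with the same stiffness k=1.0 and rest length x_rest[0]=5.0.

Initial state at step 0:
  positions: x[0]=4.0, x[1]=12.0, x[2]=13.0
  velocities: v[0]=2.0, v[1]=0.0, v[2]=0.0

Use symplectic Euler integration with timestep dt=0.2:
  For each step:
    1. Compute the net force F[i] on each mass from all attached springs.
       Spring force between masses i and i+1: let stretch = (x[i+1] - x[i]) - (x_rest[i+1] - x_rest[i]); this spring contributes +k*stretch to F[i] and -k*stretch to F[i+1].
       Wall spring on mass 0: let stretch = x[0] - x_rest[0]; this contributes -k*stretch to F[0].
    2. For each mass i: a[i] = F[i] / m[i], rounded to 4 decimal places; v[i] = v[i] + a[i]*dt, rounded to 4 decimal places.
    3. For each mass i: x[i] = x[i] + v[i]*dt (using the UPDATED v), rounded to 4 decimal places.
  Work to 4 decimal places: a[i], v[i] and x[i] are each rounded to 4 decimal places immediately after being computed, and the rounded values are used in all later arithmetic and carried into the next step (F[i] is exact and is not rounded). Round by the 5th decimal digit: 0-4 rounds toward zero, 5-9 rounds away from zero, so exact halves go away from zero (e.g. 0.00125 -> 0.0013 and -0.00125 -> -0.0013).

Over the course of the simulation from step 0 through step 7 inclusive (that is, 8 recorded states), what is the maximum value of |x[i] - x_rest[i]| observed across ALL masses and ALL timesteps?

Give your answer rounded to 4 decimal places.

Step 0: x=[4.0000 12.0000 13.0000] v=[2.0000 0.0000 0.0000]
Step 1: x=[4.5600 11.7200 13.1600] v=[2.8000 -1.4000 0.8000]
Step 2: x=[5.2240 11.2112 13.4624] v=[3.3200 -2.5440 1.5120]
Step 3: x=[5.9185 10.5530 13.8748] v=[3.4726 -3.2912 2.0618]
Step 4: x=[6.5617 9.8423 14.3543] v=[3.2158 -3.5537 2.3974]
Step 5: x=[7.0736 9.1808 14.8533] v=[2.5596 -3.3074 2.4950]
Step 6: x=[7.3869 8.6619 15.3254] v=[1.5663 -2.5943 2.3605]
Step 7: x=[7.4557 8.3586 15.7310] v=[0.3439 -1.5166 2.0278]
Max displacement = 2.4557

Answer: 2.4557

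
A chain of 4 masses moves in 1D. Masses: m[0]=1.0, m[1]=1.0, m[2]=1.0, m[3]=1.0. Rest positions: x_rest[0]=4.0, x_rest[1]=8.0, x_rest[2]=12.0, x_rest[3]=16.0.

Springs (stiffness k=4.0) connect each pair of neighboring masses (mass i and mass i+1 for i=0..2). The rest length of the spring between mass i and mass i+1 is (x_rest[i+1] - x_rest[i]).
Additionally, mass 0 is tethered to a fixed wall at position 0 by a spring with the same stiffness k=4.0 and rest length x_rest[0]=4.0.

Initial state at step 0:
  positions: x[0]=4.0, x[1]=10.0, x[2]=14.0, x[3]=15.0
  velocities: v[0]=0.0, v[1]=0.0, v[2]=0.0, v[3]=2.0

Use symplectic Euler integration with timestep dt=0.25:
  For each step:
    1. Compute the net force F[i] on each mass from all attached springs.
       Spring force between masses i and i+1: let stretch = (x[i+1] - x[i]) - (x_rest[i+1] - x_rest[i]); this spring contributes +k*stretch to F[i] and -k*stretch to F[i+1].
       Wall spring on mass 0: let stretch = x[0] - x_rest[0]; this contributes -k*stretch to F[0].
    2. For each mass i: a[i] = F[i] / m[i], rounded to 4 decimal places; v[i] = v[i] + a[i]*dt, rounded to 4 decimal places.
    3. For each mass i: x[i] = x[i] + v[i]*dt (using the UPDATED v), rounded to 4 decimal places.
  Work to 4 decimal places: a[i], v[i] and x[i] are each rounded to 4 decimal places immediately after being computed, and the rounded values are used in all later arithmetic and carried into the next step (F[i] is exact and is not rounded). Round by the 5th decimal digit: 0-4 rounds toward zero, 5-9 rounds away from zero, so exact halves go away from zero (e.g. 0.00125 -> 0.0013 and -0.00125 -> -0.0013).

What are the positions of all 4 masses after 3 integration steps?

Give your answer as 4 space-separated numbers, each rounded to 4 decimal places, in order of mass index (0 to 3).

Step 0: x=[4.0000 10.0000 14.0000 15.0000] v=[0.0000 0.0000 0.0000 2.0000]
Step 1: x=[4.5000 9.5000 13.2500 16.2500] v=[2.0000 -2.0000 -3.0000 5.0000]
Step 2: x=[5.1250 8.6875 12.3125 17.7500] v=[2.5000 -3.2500 -3.7500 6.0000]
Step 3: x=[5.3594 7.8906 11.8281 18.8906] v=[0.9375 -3.1875 -1.9375 4.5625]

Answer: 5.3594 7.8906 11.8281 18.8906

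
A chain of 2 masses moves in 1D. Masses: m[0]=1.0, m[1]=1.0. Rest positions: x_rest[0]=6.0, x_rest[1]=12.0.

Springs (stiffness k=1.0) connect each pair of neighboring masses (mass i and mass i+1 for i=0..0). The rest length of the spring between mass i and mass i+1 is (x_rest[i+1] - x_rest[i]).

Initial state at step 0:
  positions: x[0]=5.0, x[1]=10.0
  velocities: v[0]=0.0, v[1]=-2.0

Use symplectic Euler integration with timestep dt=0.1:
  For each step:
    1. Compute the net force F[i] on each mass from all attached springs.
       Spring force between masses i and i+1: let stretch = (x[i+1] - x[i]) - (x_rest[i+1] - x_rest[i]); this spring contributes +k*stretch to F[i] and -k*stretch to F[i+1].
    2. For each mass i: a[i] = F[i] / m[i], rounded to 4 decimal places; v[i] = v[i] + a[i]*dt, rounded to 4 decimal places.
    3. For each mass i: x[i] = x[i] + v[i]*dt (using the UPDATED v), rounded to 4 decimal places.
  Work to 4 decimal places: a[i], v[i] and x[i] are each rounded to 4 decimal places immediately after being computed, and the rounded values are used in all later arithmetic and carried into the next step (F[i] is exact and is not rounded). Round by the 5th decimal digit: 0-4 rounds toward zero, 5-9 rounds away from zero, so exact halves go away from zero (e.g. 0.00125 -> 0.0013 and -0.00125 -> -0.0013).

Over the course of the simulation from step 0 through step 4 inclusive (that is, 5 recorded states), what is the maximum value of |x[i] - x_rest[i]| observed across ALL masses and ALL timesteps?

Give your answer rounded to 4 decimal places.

Answer: 2.6832

Derivation:
Step 0: x=[5.0000 10.0000] v=[0.0000 -2.0000]
Step 1: x=[4.9900 9.8100] v=[-0.1000 -1.9000]
Step 2: x=[4.9682 9.6318] v=[-0.2180 -1.7820]
Step 3: x=[4.9330 9.4670] v=[-0.3516 -1.6484]
Step 4: x=[4.8832 9.3168] v=[-0.4982 -1.5018]
Max displacement = 2.6832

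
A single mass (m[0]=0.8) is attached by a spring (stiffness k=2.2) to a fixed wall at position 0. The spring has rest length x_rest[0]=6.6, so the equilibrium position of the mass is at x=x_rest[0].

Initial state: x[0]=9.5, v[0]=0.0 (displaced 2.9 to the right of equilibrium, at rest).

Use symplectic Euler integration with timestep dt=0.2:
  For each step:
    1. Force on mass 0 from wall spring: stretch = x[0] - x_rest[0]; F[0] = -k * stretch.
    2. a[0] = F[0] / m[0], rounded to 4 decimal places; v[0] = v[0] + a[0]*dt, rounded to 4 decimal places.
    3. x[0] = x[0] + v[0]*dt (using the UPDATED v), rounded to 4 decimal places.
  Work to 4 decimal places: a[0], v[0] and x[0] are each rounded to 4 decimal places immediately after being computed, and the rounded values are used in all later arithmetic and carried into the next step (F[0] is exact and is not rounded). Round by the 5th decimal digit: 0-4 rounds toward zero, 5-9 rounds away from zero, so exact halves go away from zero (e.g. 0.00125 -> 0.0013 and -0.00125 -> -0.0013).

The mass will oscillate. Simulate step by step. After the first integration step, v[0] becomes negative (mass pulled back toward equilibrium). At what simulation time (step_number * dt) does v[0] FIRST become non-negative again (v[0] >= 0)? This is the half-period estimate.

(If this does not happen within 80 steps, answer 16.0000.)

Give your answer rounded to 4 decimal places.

Answer: 2.0000

Derivation:
Step 0: x=[9.5000] v=[0.0000]
Step 1: x=[9.1810] v=[-1.5950]
Step 2: x=[8.5781] v=[-3.0146]
Step 3: x=[7.7576] v=[-4.1026]
Step 4: x=[6.8097] v=[-4.7393]
Step 5: x=[5.8388] v=[-4.8546]
Step 6: x=[4.9516] v=[-4.4359]
Step 7: x=[4.2457] v=[-3.5293]
Step 8: x=[3.7988] v=[-2.2344]
Step 9: x=[3.6601] v=[-0.6937]
Step 10: x=[3.8447] v=[0.9232]
First v>=0 after going negative at step 10, time=2.0000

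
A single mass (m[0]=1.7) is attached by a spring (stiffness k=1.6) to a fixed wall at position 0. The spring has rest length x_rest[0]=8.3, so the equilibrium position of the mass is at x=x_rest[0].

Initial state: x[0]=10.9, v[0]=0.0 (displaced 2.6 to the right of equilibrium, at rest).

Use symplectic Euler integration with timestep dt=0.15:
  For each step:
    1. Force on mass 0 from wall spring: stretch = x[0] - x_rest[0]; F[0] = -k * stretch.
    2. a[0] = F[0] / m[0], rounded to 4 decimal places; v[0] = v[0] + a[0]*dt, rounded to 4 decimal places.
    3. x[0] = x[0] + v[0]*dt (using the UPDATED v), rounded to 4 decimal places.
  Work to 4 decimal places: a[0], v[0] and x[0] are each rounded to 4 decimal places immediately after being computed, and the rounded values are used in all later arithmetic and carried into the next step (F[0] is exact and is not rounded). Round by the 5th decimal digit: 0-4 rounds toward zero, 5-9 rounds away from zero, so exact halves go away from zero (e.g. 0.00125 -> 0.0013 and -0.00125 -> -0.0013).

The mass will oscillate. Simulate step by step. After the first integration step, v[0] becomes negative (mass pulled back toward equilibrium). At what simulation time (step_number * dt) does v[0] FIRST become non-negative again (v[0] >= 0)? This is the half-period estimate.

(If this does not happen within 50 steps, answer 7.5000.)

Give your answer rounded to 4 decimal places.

Step 0: x=[10.9000] v=[0.0000]
Step 1: x=[10.8449] v=[-0.3671]
Step 2: x=[10.7359] v=[-0.7264]
Step 3: x=[10.5754] v=[-1.0703]
Step 4: x=[10.3667] v=[-1.3915]
Step 5: x=[10.1142] v=[-1.6833]
Step 6: x=[9.8233] v=[-1.9394]
Step 7: x=[9.5001] v=[-2.1545]
Step 8: x=[9.1515] v=[-2.3239]
Step 9: x=[8.7849] v=[-2.4441]
Step 10: x=[8.4080] v=[-2.5126]
Step 11: x=[8.0288] v=[-2.5278]
Step 12: x=[7.6554] v=[-2.4895]
Step 13: x=[7.2956] v=[-2.3985]
Step 14: x=[6.9571] v=[-2.2567]
Step 15: x=[6.6470] v=[-2.0671]
Step 16: x=[6.3719] v=[-1.8337]
Step 17: x=[6.1377] v=[-1.5615]
Step 18: x=[5.9493] v=[-1.2562]
Step 19: x=[5.8107] v=[-0.9243]
Step 20: x=[5.7248] v=[-0.5729]
Step 21: x=[5.6934] v=[-0.2093]
Step 22: x=[5.7172] v=[0.1587]
First v>=0 after going negative at step 22, time=3.3000

Answer: 3.3000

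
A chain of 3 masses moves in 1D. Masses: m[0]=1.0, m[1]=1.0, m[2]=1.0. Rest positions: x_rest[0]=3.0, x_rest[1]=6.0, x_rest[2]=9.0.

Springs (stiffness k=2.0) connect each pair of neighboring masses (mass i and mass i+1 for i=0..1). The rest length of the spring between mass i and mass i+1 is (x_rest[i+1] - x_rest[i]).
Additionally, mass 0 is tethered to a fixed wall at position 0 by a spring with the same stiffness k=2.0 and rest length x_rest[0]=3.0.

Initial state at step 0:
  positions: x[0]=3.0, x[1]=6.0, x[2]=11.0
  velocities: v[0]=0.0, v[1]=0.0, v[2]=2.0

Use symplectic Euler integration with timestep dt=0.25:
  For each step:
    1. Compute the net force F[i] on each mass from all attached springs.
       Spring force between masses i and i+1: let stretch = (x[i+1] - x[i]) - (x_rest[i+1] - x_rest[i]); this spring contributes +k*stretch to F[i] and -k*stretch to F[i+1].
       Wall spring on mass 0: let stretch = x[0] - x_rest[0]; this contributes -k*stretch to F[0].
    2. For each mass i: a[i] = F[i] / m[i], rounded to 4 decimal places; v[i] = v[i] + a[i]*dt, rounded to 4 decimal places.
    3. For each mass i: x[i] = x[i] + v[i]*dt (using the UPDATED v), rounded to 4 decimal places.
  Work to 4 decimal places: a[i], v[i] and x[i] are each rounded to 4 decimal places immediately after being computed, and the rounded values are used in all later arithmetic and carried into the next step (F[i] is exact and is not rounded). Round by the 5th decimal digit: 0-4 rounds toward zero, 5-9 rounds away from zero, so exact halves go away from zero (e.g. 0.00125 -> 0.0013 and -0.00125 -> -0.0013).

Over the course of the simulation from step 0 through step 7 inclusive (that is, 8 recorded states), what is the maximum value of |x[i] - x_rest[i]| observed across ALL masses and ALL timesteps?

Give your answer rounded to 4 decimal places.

Step 0: x=[3.0000 6.0000 11.0000] v=[0.0000 0.0000 2.0000]
Step 1: x=[3.0000 6.2500 11.2500] v=[0.0000 1.0000 1.0000]
Step 2: x=[3.0313 6.7188 11.2500] v=[0.1250 1.8750 0.0000]
Step 3: x=[3.1446 7.2930 11.0586] v=[0.4531 2.2969 -0.7656]
Step 4: x=[3.3834 7.8194 10.7715] v=[0.9550 2.1055 -1.1484]
Step 5: x=[3.7537 8.1603 10.4904] v=[1.4813 1.3636 -1.1245]
Step 6: x=[4.2057 8.2417 10.2930] v=[1.8078 0.3254 -0.7896]
Step 7: x=[4.6365 8.0750 10.2142] v=[1.7230 -0.6670 -0.3153]
Max displacement = 2.2500

Answer: 2.2500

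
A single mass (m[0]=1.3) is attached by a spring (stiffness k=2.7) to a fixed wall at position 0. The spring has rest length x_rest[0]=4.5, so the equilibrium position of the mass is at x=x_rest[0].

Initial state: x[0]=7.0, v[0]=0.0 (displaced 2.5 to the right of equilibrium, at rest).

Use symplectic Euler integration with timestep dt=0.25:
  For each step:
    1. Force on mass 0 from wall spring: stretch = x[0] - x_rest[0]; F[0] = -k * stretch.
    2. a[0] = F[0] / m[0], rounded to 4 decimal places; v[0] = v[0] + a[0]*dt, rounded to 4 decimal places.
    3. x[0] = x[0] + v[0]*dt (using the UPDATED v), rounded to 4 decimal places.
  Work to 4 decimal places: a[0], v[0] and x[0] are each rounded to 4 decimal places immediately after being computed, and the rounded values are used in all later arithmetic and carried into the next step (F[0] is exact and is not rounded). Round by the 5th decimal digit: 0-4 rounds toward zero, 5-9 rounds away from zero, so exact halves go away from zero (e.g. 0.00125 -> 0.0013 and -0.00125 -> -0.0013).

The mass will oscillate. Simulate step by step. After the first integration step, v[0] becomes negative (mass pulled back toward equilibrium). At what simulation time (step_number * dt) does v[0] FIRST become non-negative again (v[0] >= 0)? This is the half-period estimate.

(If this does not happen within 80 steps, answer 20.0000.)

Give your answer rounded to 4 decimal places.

Answer: 2.2500

Derivation:
Step 0: x=[7.0000] v=[0.0000]
Step 1: x=[6.6755] v=[-1.2981]
Step 2: x=[6.0686] v=[-2.4277]
Step 3: x=[5.2581] v=[-3.2422]
Step 4: x=[4.3492] v=[-3.6358]
Step 5: x=[3.4598] v=[-3.5575]
Step 6: x=[2.7055] v=[-3.0174]
Step 7: x=[2.1841] v=[-2.0857]
Step 8: x=[1.9633] v=[-0.8832]
Step 9: x=[2.0718] v=[0.4339]
First v>=0 after going negative at step 9, time=2.2500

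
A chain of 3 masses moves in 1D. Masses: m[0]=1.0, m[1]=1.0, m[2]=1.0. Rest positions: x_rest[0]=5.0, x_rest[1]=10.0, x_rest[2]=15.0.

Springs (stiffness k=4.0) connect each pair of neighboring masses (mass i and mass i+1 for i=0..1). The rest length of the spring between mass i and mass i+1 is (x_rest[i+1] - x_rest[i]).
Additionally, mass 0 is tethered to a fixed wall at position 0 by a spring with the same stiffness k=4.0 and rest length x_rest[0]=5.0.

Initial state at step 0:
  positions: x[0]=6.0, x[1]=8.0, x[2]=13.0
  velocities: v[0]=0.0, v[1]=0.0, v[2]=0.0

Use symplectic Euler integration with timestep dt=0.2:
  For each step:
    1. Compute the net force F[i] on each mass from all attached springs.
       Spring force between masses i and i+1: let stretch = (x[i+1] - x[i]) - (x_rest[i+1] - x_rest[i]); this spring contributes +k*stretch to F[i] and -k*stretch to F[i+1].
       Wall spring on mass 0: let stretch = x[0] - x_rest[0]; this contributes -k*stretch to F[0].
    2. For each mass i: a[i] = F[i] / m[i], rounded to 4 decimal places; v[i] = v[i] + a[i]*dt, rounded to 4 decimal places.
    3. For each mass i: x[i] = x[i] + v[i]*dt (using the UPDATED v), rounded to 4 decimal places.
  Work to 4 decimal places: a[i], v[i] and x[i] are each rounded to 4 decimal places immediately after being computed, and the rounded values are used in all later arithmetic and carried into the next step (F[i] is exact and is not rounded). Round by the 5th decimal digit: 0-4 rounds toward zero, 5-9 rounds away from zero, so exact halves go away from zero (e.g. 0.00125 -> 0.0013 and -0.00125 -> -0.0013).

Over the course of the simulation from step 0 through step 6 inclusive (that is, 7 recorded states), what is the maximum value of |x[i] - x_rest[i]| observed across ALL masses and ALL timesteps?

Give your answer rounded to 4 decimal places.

Step 0: x=[6.0000 8.0000 13.0000] v=[0.0000 0.0000 0.0000]
Step 1: x=[5.3600 8.4800 13.0000] v=[-3.2000 2.4000 0.0000]
Step 2: x=[4.3616 9.1840 13.0768] v=[-4.9920 3.5200 0.3840]
Step 3: x=[3.4369 9.7393 13.3308] v=[-4.6234 2.7763 1.2698]
Step 4: x=[2.9707 9.8608 13.8101] v=[-2.3310 0.6076 2.3966]
Step 5: x=[3.1316 9.5118 14.4575] v=[0.8045 -1.7450 3.2372]
Step 6: x=[3.8123 8.9333 15.1136] v=[3.4034 -2.8926 3.2806]
Max displacement = 2.0293

Answer: 2.0293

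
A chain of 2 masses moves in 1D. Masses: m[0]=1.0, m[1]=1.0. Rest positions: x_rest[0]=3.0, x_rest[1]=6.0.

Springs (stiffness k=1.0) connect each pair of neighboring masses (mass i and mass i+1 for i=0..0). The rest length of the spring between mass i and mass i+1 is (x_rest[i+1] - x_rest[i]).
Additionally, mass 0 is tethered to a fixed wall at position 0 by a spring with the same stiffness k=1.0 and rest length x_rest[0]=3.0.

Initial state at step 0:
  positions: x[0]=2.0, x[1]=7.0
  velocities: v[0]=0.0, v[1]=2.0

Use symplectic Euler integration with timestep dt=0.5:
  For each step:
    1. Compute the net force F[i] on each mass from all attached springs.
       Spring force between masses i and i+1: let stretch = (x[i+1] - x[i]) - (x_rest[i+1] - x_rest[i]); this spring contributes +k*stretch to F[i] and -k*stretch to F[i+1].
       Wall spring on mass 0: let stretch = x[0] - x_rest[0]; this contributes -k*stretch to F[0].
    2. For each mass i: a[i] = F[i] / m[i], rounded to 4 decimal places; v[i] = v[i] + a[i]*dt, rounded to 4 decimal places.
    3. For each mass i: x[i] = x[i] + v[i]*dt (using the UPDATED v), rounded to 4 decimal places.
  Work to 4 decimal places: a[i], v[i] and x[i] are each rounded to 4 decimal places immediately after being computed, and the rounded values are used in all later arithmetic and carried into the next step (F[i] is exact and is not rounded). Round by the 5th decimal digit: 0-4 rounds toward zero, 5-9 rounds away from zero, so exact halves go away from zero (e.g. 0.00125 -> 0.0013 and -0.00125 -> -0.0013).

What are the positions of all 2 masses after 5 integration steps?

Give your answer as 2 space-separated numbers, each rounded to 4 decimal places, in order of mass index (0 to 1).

Step 0: x=[2.0000 7.0000] v=[0.0000 2.0000]
Step 1: x=[2.7500 7.5000] v=[1.5000 1.0000]
Step 2: x=[4.0000 7.5625] v=[2.5000 0.1250]
Step 3: x=[5.1407 7.4844] v=[2.2813 -0.1563]
Step 4: x=[5.5821 7.5704] v=[0.8828 0.1719]
Step 5: x=[5.1251 7.9093] v=[-0.9141 0.6778]

Answer: 5.1251 7.9093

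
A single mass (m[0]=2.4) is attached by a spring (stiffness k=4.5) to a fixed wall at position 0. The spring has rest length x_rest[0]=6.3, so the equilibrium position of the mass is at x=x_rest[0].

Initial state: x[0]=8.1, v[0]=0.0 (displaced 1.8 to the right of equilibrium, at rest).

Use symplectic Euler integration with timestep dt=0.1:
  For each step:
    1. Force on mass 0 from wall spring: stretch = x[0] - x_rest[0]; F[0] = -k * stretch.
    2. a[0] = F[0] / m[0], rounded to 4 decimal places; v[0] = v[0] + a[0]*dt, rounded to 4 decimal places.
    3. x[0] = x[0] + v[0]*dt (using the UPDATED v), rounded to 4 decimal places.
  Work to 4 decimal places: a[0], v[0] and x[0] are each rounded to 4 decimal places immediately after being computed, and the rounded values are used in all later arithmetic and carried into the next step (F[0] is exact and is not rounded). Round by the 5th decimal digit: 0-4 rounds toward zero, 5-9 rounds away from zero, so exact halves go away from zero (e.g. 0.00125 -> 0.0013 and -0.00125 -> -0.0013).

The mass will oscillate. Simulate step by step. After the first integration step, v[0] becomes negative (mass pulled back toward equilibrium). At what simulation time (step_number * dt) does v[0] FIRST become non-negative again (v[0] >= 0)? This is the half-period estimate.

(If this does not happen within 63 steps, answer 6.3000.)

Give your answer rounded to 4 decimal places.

Step 0: x=[8.1000] v=[0.0000]
Step 1: x=[8.0663] v=[-0.3375]
Step 2: x=[7.9994] v=[-0.6687]
Step 3: x=[7.9007] v=[-0.9873]
Step 4: x=[7.7720] v=[-1.2874]
Step 5: x=[7.6157] v=[-1.5634]
Step 6: x=[7.4347] v=[-1.8101]
Step 7: x=[7.2324] v=[-2.0229]
Step 8: x=[7.0126] v=[-2.1977]
Step 9: x=[6.7795] v=[-2.3313]
Step 10: x=[6.5374] v=[-2.4212]
Step 11: x=[6.2908] v=[-2.4657]
Step 12: x=[6.0444] v=[-2.4640]
Step 13: x=[5.8028] v=[-2.4161]
Step 14: x=[5.5705] v=[-2.3229]
Step 15: x=[5.3519] v=[-2.1861]
Step 16: x=[5.1511] v=[-2.0083]
Step 17: x=[4.9718] v=[-1.7929]
Step 18: x=[4.8174] v=[-1.5439]
Step 19: x=[4.6908] v=[-1.2659]
Step 20: x=[4.5944] v=[-0.9642]
Step 21: x=[4.5300] v=[-0.6444]
Step 22: x=[4.4988] v=[-0.3125]
Step 23: x=[4.5013] v=[0.0252]
First v>=0 after going negative at step 23, time=2.3000

Answer: 2.3000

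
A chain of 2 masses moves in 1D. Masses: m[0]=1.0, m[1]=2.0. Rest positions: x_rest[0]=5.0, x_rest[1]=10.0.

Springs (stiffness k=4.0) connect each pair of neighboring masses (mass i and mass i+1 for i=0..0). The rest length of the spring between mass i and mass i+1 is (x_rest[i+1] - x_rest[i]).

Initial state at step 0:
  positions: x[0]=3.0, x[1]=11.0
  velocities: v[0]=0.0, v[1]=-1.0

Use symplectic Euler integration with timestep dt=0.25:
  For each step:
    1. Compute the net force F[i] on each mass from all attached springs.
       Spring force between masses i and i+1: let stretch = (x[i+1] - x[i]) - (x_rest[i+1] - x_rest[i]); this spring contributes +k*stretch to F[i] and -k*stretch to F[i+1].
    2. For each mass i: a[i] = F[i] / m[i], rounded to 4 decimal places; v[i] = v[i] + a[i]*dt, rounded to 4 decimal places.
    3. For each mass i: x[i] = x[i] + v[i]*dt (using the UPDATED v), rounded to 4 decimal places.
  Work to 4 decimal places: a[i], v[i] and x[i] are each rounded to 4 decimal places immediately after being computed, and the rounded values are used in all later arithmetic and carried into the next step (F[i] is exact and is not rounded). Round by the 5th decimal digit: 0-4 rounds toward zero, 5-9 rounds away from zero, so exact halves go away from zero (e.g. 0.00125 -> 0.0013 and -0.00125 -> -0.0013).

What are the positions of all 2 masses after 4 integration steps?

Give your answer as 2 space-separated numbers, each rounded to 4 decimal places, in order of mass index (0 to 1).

Step 0: x=[3.0000 11.0000] v=[0.0000 -1.0000]
Step 1: x=[3.7500 10.3750] v=[3.0000 -2.5000]
Step 2: x=[4.9063 9.5469] v=[4.6250 -3.3125]
Step 3: x=[5.9727 8.7637] v=[4.2656 -3.1328]
Step 4: x=[6.4869 8.2566] v=[2.0566 -2.0283]

Answer: 6.4869 8.2566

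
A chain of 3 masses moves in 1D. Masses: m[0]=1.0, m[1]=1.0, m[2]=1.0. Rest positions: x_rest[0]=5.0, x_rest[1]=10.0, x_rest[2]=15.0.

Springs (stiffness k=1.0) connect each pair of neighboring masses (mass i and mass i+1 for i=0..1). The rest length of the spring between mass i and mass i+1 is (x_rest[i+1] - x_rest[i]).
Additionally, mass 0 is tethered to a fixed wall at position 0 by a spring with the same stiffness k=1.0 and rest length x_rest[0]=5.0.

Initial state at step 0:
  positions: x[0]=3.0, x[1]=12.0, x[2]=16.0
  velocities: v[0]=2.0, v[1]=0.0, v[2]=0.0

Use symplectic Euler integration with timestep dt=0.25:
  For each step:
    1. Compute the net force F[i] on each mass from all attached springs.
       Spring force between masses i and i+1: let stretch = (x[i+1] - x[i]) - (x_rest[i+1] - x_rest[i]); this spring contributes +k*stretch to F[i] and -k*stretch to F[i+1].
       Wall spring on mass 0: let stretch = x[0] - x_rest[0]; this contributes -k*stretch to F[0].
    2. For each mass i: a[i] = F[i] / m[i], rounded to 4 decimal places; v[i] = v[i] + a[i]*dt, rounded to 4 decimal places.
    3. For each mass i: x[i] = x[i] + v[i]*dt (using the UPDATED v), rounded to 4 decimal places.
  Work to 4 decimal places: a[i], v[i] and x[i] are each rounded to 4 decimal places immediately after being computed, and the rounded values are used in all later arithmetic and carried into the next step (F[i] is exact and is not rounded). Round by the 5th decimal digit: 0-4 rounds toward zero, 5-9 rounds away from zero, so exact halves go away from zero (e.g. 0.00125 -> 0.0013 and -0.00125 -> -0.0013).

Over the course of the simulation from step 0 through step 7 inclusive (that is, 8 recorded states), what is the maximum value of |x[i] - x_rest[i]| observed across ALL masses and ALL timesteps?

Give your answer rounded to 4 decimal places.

Step 0: x=[3.0000 12.0000 16.0000] v=[2.0000 0.0000 0.0000]
Step 1: x=[3.8750 11.6875 16.0625] v=[3.5000 -1.2500 0.2500]
Step 2: x=[4.9961 11.1602 16.1641] v=[4.4844 -2.1094 0.4063]
Step 3: x=[6.1902 10.5603 16.2654] v=[4.7764 -2.3995 0.4053]
Step 4: x=[7.2706 10.0439 16.3227] v=[4.3214 -2.0658 0.2290]
Step 5: x=[8.0699 9.7466 16.3000] v=[3.1971 -1.1894 -0.0907]
Step 6: x=[8.4696 9.7541 16.1802] v=[1.5988 0.0298 -0.4791]
Step 7: x=[8.4202 10.0829 15.9713] v=[-0.1975 1.3152 -0.8356]
Max displacement = 3.4696

Answer: 3.4696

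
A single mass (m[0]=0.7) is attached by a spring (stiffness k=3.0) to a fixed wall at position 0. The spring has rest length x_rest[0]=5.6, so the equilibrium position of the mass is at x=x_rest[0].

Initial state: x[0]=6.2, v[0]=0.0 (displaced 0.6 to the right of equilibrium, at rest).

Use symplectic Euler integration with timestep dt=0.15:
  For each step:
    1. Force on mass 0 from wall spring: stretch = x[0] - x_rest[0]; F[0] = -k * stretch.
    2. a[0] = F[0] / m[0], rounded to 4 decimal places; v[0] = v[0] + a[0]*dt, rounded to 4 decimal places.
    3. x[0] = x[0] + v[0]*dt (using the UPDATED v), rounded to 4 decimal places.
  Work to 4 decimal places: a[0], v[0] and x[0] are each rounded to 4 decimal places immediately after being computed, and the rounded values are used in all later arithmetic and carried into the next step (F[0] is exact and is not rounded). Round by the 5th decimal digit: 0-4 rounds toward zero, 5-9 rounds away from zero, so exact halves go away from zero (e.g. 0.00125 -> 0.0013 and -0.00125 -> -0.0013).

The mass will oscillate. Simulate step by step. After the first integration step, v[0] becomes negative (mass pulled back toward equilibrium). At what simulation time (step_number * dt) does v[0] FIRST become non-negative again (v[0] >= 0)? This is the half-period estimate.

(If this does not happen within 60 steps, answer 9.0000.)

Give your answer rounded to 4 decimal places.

Step 0: x=[6.2000] v=[0.0000]
Step 1: x=[6.1421] v=[-0.3857]
Step 2: x=[6.0320] v=[-0.7342]
Step 3: x=[5.8802] v=[-1.0119]
Step 4: x=[5.7014] v=[-1.1920]
Step 5: x=[5.5128] v=[-1.2572]
Step 6: x=[5.3326] v=[-1.2011]
Step 7: x=[5.1782] v=[-1.0292]
Step 8: x=[5.0645] v=[-0.7580]
Step 9: x=[5.0024] v=[-0.4138]
Step 10: x=[4.9980] v=[-0.0296]
Step 11: x=[5.0516] v=[0.3574]
First v>=0 after going negative at step 11, time=1.6500

Answer: 1.6500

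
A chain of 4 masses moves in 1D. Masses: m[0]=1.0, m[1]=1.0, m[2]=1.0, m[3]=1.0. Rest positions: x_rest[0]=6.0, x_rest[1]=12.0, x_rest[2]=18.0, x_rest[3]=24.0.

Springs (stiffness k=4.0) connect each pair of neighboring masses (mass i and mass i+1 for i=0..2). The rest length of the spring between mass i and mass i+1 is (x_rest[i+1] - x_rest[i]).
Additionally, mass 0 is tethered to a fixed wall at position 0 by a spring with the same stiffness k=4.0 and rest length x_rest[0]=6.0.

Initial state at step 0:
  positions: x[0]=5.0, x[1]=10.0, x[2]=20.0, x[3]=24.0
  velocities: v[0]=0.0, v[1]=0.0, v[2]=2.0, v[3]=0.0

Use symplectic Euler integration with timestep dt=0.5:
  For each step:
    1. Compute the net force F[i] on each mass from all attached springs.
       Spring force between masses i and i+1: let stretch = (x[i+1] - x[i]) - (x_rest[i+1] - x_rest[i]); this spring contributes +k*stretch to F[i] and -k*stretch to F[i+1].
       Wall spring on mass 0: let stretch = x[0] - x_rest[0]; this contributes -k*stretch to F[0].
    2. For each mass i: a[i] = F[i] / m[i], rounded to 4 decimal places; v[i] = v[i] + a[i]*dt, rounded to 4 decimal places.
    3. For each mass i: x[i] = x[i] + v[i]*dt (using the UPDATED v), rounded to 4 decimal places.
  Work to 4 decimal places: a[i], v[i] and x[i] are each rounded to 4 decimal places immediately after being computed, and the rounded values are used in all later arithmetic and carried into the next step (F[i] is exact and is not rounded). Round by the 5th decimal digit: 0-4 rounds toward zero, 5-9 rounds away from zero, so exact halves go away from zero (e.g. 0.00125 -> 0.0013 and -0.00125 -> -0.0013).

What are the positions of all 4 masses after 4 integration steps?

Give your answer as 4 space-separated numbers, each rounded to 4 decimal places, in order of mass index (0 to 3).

Answer: 6.0000 13.0000 19.0000 25.0000

Derivation:
Step 0: x=[5.0000 10.0000 20.0000 24.0000] v=[0.0000 0.0000 2.0000 0.0000]
Step 1: x=[5.0000 15.0000 15.0000 26.0000] v=[0.0000 10.0000 -10.0000 4.0000]
Step 2: x=[10.0000 10.0000 21.0000 23.0000] v=[10.0000 -10.0000 12.0000 -6.0000]
Step 3: x=[5.0000 16.0000 18.0000 24.0000] v=[-10.0000 12.0000 -6.0000 2.0000]
Step 4: x=[6.0000 13.0000 19.0000 25.0000] v=[2.0000 -6.0000 2.0000 2.0000]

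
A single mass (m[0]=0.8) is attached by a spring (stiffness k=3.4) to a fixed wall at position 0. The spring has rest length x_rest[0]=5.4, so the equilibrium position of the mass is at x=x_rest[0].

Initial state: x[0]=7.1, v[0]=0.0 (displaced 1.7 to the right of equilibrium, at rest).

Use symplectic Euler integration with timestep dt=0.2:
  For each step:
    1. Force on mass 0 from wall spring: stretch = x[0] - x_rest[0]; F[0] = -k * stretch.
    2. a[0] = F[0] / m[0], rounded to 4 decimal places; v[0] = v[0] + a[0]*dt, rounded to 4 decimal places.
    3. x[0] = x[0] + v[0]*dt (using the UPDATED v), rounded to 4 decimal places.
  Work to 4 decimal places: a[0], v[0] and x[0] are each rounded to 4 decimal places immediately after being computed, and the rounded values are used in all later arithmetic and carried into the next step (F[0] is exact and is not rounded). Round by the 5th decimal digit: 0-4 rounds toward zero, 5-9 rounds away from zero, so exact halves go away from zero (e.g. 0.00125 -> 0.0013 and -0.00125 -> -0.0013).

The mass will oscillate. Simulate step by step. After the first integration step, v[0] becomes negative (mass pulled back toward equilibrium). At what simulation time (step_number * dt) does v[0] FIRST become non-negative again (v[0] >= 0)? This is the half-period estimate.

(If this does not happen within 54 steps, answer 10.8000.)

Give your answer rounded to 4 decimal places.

Answer: 1.6000

Derivation:
Step 0: x=[7.1000] v=[0.0000]
Step 1: x=[6.8110] v=[-1.4450]
Step 2: x=[6.2821] v=[-2.6444]
Step 3: x=[5.6033] v=[-3.3942]
Step 4: x=[4.8899] v=[-3.5670]
Step 5: x=[4.2632] v=[-3.1334]
Step 6: x=[3.8298] v=[-2.1671]
Step 7: x=[3.6633] v=[-0.8324]
Step 8: x=[3.7921] v=[0.6438]
First v>=0 after going negative at step 8, time=1.6000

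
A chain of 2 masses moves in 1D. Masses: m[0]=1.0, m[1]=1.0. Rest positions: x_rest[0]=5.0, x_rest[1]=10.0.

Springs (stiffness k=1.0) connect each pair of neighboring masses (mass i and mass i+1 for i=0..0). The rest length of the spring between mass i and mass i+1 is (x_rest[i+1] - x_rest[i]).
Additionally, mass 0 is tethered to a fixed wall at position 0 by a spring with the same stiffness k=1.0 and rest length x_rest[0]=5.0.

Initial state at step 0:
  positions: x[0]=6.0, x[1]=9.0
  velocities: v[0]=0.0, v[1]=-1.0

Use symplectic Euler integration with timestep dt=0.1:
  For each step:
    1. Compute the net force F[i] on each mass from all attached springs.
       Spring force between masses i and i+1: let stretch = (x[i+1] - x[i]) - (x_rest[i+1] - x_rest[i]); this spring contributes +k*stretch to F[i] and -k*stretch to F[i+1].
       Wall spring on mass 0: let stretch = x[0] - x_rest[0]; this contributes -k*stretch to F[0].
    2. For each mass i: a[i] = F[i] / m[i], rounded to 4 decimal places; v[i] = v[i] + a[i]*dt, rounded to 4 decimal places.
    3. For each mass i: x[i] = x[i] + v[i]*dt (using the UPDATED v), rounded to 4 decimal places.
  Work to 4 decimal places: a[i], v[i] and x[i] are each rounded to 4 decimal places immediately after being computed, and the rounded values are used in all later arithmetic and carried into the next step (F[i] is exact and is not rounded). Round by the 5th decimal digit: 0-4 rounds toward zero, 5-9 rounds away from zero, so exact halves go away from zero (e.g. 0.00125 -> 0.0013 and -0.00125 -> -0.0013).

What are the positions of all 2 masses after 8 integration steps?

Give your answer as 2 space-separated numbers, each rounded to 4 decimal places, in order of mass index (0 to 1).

Answer: 5.0018 8.8999

Derivation:
Step 0: x=[6.0000 9.0000] v=[0.0000 -1.0000]
Step 1: x=[5.9700 8.9200] v=[-0.3000 -0.8000]
Step 2: x=[5.9098 8.8605] v=[-0.6020 -0.5950]
Step 3: x=[5.8200 8.8215] v=[-0.8979 -0.3901]
Step 4: x=[5.7020 8.8025] v=[-1.1798 -0.1903]
Step 5: x=[5.5580 8.8025] v=[-1.4400 -0.0004]
Step 6: x=[5.3909 8.8200] v=[-1.6714 0.1752]
Step 7: x=[5.2041 8.8532] v=[-1.8676 0.3323]
Step 8: x=[5.0018 8.8999] v=[-2.0231 0.4674]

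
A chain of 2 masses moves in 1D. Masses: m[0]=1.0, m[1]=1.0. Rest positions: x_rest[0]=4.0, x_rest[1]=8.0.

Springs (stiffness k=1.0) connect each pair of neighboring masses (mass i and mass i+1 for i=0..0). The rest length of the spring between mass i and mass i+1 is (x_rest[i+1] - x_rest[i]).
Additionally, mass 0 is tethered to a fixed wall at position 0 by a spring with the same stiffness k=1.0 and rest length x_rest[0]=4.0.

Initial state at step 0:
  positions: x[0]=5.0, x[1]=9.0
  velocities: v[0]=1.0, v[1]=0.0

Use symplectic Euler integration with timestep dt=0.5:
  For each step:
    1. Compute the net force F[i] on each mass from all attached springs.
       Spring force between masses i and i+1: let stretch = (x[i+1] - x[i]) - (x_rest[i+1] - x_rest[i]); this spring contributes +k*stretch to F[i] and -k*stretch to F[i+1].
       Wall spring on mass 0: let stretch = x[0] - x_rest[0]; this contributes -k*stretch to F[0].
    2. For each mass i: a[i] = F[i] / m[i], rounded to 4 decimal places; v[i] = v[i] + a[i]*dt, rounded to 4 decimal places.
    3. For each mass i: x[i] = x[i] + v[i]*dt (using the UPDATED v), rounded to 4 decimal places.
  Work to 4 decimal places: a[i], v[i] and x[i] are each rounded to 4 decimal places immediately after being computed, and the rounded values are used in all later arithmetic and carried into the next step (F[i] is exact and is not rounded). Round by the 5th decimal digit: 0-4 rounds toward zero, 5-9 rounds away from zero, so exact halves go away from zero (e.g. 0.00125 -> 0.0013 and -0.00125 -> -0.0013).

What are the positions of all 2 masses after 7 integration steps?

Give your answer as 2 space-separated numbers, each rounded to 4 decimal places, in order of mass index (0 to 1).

Answer: 3.9589 7.7365

Derivation:
Step 0: x=[5.0000 9.0000] v=[1.0000 0.0000]
Step 1: x=[5.2500 9.0000] v=[0.5000 0.0000]
Step 2: x=[5.1250 9.0625] v=[-0.2500 0.1250]
Step 3: x=[4.7031 9.1407] v=[-0.8438 0.1563]
Step 4: x=[4.2148 9.1095] v=[-0.9766 -0.0625]
Step 5: x=[3.8965 8.8546] v=[-0.6367 -0.5099]
Step 6: x=[3.8436 8.3601] v=[-0.1059 -0.9890]
Step 7: x=[3.9589 7.7365] v=[0.2306 -1.2473]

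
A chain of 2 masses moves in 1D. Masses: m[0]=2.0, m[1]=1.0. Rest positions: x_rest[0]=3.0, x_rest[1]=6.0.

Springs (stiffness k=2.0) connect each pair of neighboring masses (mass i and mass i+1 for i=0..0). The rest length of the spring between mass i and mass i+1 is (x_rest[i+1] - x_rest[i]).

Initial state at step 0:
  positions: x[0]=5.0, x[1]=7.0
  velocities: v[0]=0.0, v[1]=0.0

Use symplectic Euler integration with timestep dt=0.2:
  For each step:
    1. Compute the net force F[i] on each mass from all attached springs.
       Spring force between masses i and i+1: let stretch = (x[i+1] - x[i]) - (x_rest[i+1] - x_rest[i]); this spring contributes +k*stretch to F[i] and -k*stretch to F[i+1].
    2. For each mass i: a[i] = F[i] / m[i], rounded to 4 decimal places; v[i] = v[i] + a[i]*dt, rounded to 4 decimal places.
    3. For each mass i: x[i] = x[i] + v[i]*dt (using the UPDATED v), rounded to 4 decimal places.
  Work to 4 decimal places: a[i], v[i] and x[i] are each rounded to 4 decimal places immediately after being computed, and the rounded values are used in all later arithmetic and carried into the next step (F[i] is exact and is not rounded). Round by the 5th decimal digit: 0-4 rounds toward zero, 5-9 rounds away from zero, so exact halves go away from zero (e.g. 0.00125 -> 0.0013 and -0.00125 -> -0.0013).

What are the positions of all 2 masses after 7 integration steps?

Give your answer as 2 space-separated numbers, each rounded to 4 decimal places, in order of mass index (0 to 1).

Answer: 4.3748 8.2507

Derivation:
Step 0: x=[5.0000 7.0000] v=[0.0000 0.0000]
Step 1: x=[4.9600 7.0800] v=[-0.2000 0.4000]
Step 2: x=[4.8848 7.2304] v=[-0.3760 0.7520]
Step 3: x=[4.7834 7.4332] v=[-0.5069 1.0138]
Step 4: x=[4.6680 7.6640] v=[-0.5769 1.1539]
Step 5: x=[4.5525 7.8951] v=[-0.5777 1.1555]
Step 6: x=[4.4507 8.0988] v=[-0.5092 1.0185]
Step 7: x=[4.3748 8.2507] v=[-0.3796 0.7593]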